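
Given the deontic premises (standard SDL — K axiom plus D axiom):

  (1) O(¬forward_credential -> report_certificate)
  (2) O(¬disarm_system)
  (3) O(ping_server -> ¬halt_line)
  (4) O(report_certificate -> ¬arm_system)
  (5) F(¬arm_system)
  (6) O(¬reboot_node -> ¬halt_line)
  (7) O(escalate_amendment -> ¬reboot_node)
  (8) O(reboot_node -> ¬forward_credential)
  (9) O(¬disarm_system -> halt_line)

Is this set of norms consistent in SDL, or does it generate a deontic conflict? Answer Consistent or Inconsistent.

Premise 5 is F(¬arm_system), i.e. O(arm_system).
Premise 4, O(report_certificate -> ¬arm_system), contraposes to O(arm_system -> ¬report_certificate); with O(arm_system) we get O(¬report_certificate).
Premise 1, O(¬forward_credential -> report_certificate), contraposes to O(¬report_certificate -> forward_credential); with O(¬report_certificate) we get O(forward_credential).
Premise 8 is O(reboot_node -> ¬forward_credential); contrapositively O(forward_credential -> ¬reboot_node). Since O(forward_credential) holds, K gives O(¬reboot_node).
From O(¬reboot_node) and premise 6, O(¬reboot_node -> ¬halt_line), we obtain O(¬halt_line).
The contrapositive of premise 9 (O(¬disarm_system -> halt_line)) is O(¬halt_line -> disarm_system), and O(¬halt_line) is already established, so O(disarm_system).
However, premise 2 gives O(¬disarm_system).
We now have both O(disarm_system) and O(¬disarm_system) — disarm_system is simultaneously obligatory and forbidden, violating the D-axiom.

Inconsistent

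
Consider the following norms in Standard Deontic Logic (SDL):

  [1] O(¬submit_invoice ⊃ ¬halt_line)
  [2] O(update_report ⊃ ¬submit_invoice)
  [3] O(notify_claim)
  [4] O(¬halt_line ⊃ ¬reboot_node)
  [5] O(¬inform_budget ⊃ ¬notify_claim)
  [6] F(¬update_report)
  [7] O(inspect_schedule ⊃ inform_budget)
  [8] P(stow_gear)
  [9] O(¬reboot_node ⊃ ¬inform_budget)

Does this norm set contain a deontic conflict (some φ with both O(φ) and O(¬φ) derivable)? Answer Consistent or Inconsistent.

Inconsistent

From premise 3 we have O(notify_claim).
The contrapositive of premise 5 (O(¬inform_budget ⊃ ¬notify_claim)) is O(notify_claim ⊃ inform_budget), and O(notify_claim) is already established, so O(inform_budget).
Premise 9 is O(¬reboot_node ⊃ ¬inform_budget); contrapositively O(inform_budget ⊃ reboot_node). Since O(inform_budget) holds, K gives O(reboot_node).
Premise 4, O(¬halt_line ⊃ ¬reboot_node), contraposes to O(reboot_node ⊃ halt_line); with O(reboot_node) we get O(halt_line).
Premise 1, O(¬submit_invoice ⊃ ¬halt_line), contraposes to O(halt_line ⊃ submit_invoice); with O(halt_line) we get O(submit_invoice).
Premise 2, O(update_report ⊃ ¬submit_invoice), contraposes to O(submit_invoice ⊃ ¬update_report); with O(submit_invoice) we get O(¬update_report).
Yet premise 6 is F(¬update_report), i.e. O(update_report).
We now have both O(¬update_report) and O(update_report) — update_report is simultaneously obligatory and forbidden, violating the D-axiom.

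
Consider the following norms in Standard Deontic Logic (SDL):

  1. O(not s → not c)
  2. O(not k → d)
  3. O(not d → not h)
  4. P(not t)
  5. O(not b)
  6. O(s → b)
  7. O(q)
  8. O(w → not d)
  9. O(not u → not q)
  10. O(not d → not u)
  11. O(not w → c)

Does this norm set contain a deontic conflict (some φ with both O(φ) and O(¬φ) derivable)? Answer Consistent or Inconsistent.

Premise 7 states O(q) outright.
Premise 9 is O(not u → not q); contrapositively O(q → u). Since O(q) holds, K gives O(u).
Premise 10 is O(not d → not u); contrapositively O(u → d). Since O(u) holds, K gives O(d).
Premise 8 is O(w → not d); contrapositively O(d → not w). Since O(d) holds, K gives O(not w).
With premise 11, O(not w → c), the K-axiom yields O(c).
Premise 1, O(not s → not c), contraposes to O(c → s); with O(c) we get O(s).
With premise 6, O(s → b), the K-axiom yields O(b).
However, premise 5 gives O(not b).
We now have both O(b) and O(not b) — b is simultaneously obligatory and forbidden, violating the D-axiom.

Inconsistent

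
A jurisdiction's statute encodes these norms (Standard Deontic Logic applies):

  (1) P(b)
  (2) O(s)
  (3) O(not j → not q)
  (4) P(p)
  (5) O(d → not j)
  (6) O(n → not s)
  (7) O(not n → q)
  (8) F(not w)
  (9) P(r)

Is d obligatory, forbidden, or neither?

Premise 2 gives O(s).
The contrapositive of premise 6 (O(n → not s)) is O(s → not n), and O(s) is already established, so O(not n).
With premise 7, O(not n → q), the K-axiom yields O(q).
Premise 3, O(not j → not q), contraposes to O(q → j); with O(q) we get O(j).
Premise 5 is O(d → not j); contrapositively O(j → not d). Since O(j) holds, K gives O(not d).
Premises 1, 4, 8, 9 do not contribute to this derivation.
Thus O(not d), which is F(d): d is forbidden.

Forbidden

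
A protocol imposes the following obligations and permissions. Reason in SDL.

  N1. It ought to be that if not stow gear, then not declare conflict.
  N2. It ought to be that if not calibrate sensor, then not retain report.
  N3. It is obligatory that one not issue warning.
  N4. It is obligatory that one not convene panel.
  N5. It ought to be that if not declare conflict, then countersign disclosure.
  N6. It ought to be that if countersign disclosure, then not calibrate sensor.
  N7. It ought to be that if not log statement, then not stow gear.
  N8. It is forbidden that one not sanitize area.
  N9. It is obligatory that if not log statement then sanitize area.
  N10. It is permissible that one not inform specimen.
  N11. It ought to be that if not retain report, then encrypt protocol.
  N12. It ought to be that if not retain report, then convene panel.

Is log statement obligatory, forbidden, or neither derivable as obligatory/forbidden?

Premise 4 states O(¬convene_panel) outright.
The contrapositive of premise 12 (O(¬retain_report → convene_panel)) is O(¬convene_panel → retain_report), and O(¬convene_panel) is already established, so O(retain_report).
The contrapositive of premise 2 (O(¬calibrate_sensor → ¬retain_report)) is O(retain_report → calibrate_sensor), and O(retain_report) is already established, so O(calibrate_sensor).
Premise 6, O(countersign_disclosure → ¬calibrate_sensor), contraposes to O(calibrate_sensor → ¬countersign_disclosure); with O(calibrate_sensor) we get O(¬countersign_disclosure).
Premise 5 is O(¬declare_conflict → countersign_disclosure); contrapositively O(¬countersign_disclosure → declare_conflict). Since O(¬countersign_disclosure) holds, K gives O(declare_conflict).
Premise 1 is O(¬stow_gear → ¬declare_conflict); contrapositively O(declare_conflict → stow_gear). Since O(declare_conflict) holds, K gives O(stow_gear).
The contrapositive of premise 7 (O(¬log_statement → ¬stow_gear)) is O(stow_gear → log_statement), and O(stow_gear) is already established, so O(log_statement).
Premises 3, 8, 9, 10, 11 do not contribute to this derivation.
Hence log_statement is obligatory.

Obligatory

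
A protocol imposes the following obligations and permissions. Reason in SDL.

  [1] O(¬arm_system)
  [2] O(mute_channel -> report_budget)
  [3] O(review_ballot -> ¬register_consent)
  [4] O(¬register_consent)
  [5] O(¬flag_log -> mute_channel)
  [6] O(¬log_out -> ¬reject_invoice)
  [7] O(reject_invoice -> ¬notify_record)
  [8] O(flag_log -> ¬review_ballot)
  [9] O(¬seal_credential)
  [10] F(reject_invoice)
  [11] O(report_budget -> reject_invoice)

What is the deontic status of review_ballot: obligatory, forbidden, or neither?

Forbidden

Premise 10, F(reject_invoice), is equivalent to O(¬reject_invoice).
Premise 11 is O(report_budget -> reject_invoice); contrapositively O(¬reject_invoice -> ¬report_budget). Since O(¬reject_invoice) holds, K gives O(¬report_budget).
Premise 2 is O(mute_channel -> report_budget); contrapositively O(¬report_budget -> ¬mute_channel). Since O(¬report_budget) holds, K gives O(¬mute_channel).
The contrapositive of premise 5 (O(¬flag_log -> mute_channel)) is O(¬mute_channel -> flag_log), and O(¬mute_channel) is already established, so O(flag_log).
Premise 8 is O(flag_log -> ¬review_ballot); since O(flag_log), deontic closure gives O(¬review_ballot).
Premises 1, 3, 4, 6, 7, 9 do not contribute to this derivation.
Thus O(¬review_ballot), which is F(review_ballot): review_ballot is forbidden.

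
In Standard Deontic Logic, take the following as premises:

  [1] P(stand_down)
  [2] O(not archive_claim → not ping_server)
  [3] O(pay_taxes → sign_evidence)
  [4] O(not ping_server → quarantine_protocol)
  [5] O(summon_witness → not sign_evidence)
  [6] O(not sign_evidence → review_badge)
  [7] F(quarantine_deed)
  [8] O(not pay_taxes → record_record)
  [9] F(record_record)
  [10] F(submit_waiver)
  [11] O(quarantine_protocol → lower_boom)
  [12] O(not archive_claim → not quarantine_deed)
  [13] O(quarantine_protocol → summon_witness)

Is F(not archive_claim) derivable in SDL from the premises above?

Premise 9 is F(record_record), i.e. O(not record_record).
Premise 8, O(not pay_taxes → record_record), contraposes to O(not record_record → pay_taxes); with O(not record_record) we get O(pay_taxes).
Premise 3 is O(pay_taxes → sign_evidence); since O(pay_taxes), deontic closure gives O(sign_evidence).
Premise 5 is O(summon_witness → not sign_evidence); contrapositively O(sign_evidence → not summon_witness). Since O(sign_evidence) holds, K gives O(not summon_witness).
Premise 13, O(quarantine_protocol → summon_witness), contraposes to O(not summon_witness → not quarantine_protocol); with O(not summon_witness) we get O(not quarantine_protocol).
The contrapositive of premise 4 (O(not ping_server → quarantine_protocol)) is O(not quarantine_protocol → ping_server), and O(not quarantine_protocol) is already established, so O(ping_server).
Premise 2, O(not archive_claim → not ping_server), contraposes to O(ping_server → archive_claim); with O(ping_server) we get O(archive_claim).
Premises 1, 6, 7, 10, 11, 12 do not contribute to this derivation.
So O(archive_claim) holds, i.e. F(not archive_claim). The claim follows.

Yes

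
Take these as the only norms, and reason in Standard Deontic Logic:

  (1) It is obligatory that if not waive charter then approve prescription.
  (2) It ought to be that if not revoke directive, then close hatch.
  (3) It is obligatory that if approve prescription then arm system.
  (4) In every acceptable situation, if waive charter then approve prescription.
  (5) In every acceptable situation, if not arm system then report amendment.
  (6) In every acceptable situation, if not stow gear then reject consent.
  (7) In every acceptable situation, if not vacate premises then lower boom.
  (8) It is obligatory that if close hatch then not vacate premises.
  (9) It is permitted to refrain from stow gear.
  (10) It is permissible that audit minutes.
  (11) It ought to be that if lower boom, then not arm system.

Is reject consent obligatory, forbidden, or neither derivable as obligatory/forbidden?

Premise 6 is O(¬stow_gear → reject_consent), but O(¬stow_gear) is not derivable from the premises (the permission P(¬stow_gear) asserts only ¬O(stow_gear), not O(¬stow_gear)), so it does not yield O(reject_consent).
No premise or chain of K-axiom applications forces O(reject_consent), and none forces O(¬reject_consent). So reject_consent is neither obligatory nor forbidden under these norms.

Neither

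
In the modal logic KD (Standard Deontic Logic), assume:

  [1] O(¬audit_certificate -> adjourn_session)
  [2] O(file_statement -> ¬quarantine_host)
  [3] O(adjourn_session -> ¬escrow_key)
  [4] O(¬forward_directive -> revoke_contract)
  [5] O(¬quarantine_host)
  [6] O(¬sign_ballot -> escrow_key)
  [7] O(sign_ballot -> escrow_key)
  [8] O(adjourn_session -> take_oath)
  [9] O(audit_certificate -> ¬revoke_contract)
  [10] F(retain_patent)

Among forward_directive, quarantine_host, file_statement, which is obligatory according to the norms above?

forward_directive

Premises 6 and 7 cover both cases: O(¬sign_ballot -> escrow_key) and O(sign_ballot -> escrow_key). Since ¬sign_ballot ∨ sign_ballot is a tautology, O(escrow_key) follows.
Premise 3 is O(adjourn_session -> ¬escrow_key); contrapositively O(escrow_key -> ¬adjourn_session). Since O(escrow_key) holds, K gives O(¬adjourn_session).
Premise 1, O(¬audit_certificate -> adjourn_session), contraposes to O(¬adjourn_session -> audit_certificate); with O(¬adjourn_session) we get O(audit_certificate).
With premise 9, O(audit_certificate -> ¬revoke_contract), the K-axiom yields O(¬revoke_contract).
The contrapositive of premise 4 (O(¬forward_directive -> revoke_contract)) is O(¬revoke_contract -> forward_directive), and O(¬revoke_contract) is already established, so O(forward_directive).
So O(forward_directive) holds — forward_directive is obligatory. None of the other listed options is made obligatory by any chain of premises.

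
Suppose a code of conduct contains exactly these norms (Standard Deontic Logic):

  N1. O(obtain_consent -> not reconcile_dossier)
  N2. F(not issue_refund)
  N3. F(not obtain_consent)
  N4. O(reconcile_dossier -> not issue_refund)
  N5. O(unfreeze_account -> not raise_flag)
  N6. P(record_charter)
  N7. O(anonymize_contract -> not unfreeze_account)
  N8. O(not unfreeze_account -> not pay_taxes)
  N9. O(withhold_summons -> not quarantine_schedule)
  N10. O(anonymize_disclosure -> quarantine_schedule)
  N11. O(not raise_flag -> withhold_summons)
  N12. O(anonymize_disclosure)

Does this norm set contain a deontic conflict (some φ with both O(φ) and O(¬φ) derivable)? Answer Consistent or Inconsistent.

Premise 4 is O(reconcile_dossier -> not issue_refund), but O(reconcile_dossier) is not derivable from the premises, so it does not yield O(not issue_refund).
So O(not issue_refund) is not derivable, and the apparent clash with O(issue_refund) does not arise.
A world satisfying every obligation exists (e.g. anonymize_contract=false, anonymize_disclosure=true, issue_refund=true, obtain_consent=true, pay_taxes=false, quarantine_schedule=true, raise_flag=true, reconcile_dossier=false, record_charter=false, unfreeze_account=false, withhold_summons=false); no atom is both obligatory and forbidden, so the set is consistent.

Consistent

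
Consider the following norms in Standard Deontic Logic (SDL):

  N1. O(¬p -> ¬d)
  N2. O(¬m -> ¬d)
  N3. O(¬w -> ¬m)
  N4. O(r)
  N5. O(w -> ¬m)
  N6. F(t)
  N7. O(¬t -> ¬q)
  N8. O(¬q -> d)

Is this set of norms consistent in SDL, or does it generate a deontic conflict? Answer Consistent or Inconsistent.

Inconsistent

Premises 5 and 3 are O(w -> ¬m) and O(¬w -> ¬m); every ideal world satisfies w or ¬w, so in either case ¬m holds — hence O(¬m).
Applying K to premise 2 (O(¬m -> ¬d)) and O(¬m) yields O(¬d).
The contrapositive of premise 8 (O(¬q -> d)) is O(¬d -> q), and O(¬d) is already established, so O(q).
Premise 7 is O(¬t -> ¬q); contrapositively O(q -> t). Since O(q) holds, K gives O(t).
But premise 6, F(t), means O(¬t).
We now have both O(t) and O(¬t) — t is simultaneously obligatory and forbidden, violating the D-axiom.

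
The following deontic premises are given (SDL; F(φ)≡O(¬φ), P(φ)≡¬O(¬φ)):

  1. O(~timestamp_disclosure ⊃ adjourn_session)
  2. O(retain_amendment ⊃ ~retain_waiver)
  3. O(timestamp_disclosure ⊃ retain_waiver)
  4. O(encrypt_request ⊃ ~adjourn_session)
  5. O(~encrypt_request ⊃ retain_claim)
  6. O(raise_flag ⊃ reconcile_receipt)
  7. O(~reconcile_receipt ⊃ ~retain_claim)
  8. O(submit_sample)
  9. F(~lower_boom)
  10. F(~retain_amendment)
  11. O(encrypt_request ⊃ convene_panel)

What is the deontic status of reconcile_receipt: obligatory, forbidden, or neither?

Obligatory

Premise 10, F(~retain_amendment), is equivalent to O(retain_amendment).
Premise 2 is O(retain_amendment ⊃ ~retain_waiver); since O(retain_amendment), deontic closure gives O(~retain_waiver).
The contrapositive of premise 3 (O(timestamp_disclosure ⊃ retain_waiver)) is O(~retain_waiver ⊃ ~timestamp_disclosure), and O(~retain_waiver) is already established, so O(~timestamp_disclosure).
Applying K to premise 1 (O(~timestamp_disclosure ⊃ adjourn_session)) and O(~timestamp_disclosure) yields O(adjourn_session).
Premise 4, O(encrypt_request ⊃ ~adjourn_session), contraposes to O(adjourn_session ⊃ ~encrypt_request); with O(adjourn_session) we get O(~encrypt_request).
Premise 5 is O(~encrypt_request ⊃ retain_claim); since O(~encrypt_request), deontic closure gives O(retain_claim).
Premise 7, O(~reconcile_receipt ⊃ ~retain_claim), contraposes to O(retain_claim ⊃ reconcile_receipt); with O(retain_claim) we get O(reconcile_receipt).
Premises 6, 8, 9, 11 do not contribute to this derivation.
Hence reconcile_receipt is obligatory.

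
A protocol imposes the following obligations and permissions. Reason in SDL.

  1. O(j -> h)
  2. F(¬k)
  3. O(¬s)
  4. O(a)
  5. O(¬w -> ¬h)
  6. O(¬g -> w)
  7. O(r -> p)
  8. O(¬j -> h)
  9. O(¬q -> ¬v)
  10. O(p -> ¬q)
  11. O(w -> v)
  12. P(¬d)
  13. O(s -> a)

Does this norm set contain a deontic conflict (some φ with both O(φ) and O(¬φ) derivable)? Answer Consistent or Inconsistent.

Premise 13 is O(s -> a); even if O(a) held, inferring O(s) would be affirming the consequent — invalid.
So O(s) is not derivable, and the apparent clash with O(¬s) does not arise.
A world satisfying every obligation exists (e.g. a=true, d=false, g=false, h=true, j=false, k=true, p=false, q=true, r=false, s=false, v=true, w=true); no atom is both obligatory and forbidden, so the set is consistent.

Consistent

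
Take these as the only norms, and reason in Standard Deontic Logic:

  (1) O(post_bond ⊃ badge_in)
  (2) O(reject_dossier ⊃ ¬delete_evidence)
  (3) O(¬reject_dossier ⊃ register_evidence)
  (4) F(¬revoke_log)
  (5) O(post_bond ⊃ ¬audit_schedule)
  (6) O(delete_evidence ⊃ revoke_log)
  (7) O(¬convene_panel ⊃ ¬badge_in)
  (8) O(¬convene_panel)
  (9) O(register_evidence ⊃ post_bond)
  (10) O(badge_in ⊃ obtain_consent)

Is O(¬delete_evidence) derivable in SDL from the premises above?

Yes

Premise 8 states O(¬convene_panel) outright.
From O(¬convene_panel) and premise 7, O(¬convene_panel ⊃ ¬badge_in), we obtain O(¬badge_in).
Premise 1 is O(post_bond ⊃ badge_in); contrapositively O(¬badge_in ⊃ ¬post_bond). Since O(¬badge_in) holds, K gives O(¬post_bond).
Premise 9 is O(register_evidence ⊃ post_bond); contrapositively O(¬post_bond ⊃ ¬register_evidence). Since O(¬post_bond) holds, K gives O(¬register_evidence).
Premise 3 is O(¬reject_dossier ⊃ register_evidence); contrapositively O(¬register_evidence ⊃ reject_dossier). Since O(¬register_evidence) holds, K gives O(reject_dossier).
With premise 2, O(reject_dossier ⊃ ¬delete_evidence), the K-axiom yields O(¬delete_evidence).
Premises 4, 5, 6, 10 do not contribute to this derivation.
So O(¬delete_evidence) follows.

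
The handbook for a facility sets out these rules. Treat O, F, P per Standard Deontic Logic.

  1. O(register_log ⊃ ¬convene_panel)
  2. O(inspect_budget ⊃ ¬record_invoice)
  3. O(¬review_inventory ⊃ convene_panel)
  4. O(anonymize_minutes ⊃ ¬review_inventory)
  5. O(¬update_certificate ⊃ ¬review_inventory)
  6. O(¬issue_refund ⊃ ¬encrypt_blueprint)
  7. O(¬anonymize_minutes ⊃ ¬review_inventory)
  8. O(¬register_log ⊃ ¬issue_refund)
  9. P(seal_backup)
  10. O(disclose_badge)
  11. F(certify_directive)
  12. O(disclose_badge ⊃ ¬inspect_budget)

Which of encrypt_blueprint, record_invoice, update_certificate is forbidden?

encrypt_blueprint

By case analysis on ¬anonymize_minutes: premise 7 gives O(¬anonymize_minutes ⊃ ¬review_inventory) and premise 4 gives O(anonymize_minutes ⊃ ¬review_inventory), so O(¬review_inventory) either way.
Applying K to premise 3 (O(¬review_inventory ⊃ convene_panel)) and O(¬review_inventory) yields O(convene_panel).
The contrapositive of premise 1 (O(register_log ⊃ ¬convene_panel)) is O(convene_panel ⊃ ¬register_log), and O(convene_panel) is already established, so O(¬register_log).
From O(¬register_log) and premise 8, O(¬register_log ⊃ ¬issue_refund), we obtain O(¬issue_refund).
Applying K to premise 6 (O(¬issue_refund ⊃ ¬encrypt_blueprint)) and O(¬issue_refund) yields O(¬encrypt_blueprint).
So O(¬encrypt_blueprint) holds, i.e. encrypt_blueprint is forbidden. None of the other listed options is forbidden under the premises.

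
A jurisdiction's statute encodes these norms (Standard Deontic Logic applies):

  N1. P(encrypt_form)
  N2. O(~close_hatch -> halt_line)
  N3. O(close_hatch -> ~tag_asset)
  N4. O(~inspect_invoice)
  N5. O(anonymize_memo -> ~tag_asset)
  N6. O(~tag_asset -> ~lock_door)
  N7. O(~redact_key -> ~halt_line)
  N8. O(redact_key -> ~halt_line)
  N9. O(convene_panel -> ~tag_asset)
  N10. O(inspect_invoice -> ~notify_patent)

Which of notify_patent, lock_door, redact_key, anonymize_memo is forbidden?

Premises 8 and 7 are O(redact_key -> ~halt_line) and O(~redact_key -> ~halt_line); every ideal world satisfies redact_key or ~redact_key, so in either case ~halt_line holds — hence O(~halt_line).
Premise 2 is O(~close_hatch -> halt_line); contrapositively O(~halt_line -> close_hatch). Since O(~halt_line) holds, K gives O(close_hatch).
Premise 3 is O(close_hatch -> ~tag_asset); since O(close_hatch), deontic closure gives O(~tag_asset).
With premise 6, O(~tag_asset -> ~lock_door), the K-axiom yields O(~lock_door).
So O(~lock_door) holds, i.e. lock_door is forbidden. None of the other listed options is forbidden under the premises.

lock_door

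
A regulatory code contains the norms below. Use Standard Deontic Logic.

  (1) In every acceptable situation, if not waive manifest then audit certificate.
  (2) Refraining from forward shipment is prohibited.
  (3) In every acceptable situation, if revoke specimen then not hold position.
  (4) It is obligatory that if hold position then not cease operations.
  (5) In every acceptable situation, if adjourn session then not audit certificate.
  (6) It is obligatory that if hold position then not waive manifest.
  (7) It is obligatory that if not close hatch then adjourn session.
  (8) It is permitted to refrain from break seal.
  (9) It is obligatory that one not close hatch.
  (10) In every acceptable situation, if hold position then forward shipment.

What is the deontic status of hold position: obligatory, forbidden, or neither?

Forbidden

From premise 9 we have O(¬close_hatch).
Applying K to premise 7 (O(¬close_hatch → adjourn_session)) and O(¬close_hatch) yields O(adjourn_session).
Premise 5 is O(adjourn_session → ¬audit_certificate); since O(adjourn_session), deontic closure gives O(¬audit_certificate).
Premise 1, O(¬waive_manifest → audit_certificate), contraposes to O(¬audit_certificate → waive_manifest); with O(¬audit_certificate) we get O(waive_manifest).
The contrapositive of premise 6 (O(hold_position → ¬waive_manifest)) is O(waive_manifest → ¬hold_position), and O(waive_manifest) is already established, so O(¬hold_position).
Premises 2, 3, 4, 8, 10 do not contribute to this derivation.
Thus O(¬hold_position), which is F(hold_position): hold_position is forbidden.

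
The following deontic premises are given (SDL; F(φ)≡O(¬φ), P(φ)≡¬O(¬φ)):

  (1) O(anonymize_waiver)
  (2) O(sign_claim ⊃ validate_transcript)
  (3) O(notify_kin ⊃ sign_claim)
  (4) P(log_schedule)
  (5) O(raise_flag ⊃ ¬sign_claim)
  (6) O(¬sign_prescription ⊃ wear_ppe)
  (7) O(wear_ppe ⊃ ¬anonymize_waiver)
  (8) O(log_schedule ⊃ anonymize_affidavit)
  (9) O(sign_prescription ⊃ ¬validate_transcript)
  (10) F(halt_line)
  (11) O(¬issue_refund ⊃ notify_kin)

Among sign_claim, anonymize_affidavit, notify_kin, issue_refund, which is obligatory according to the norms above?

issue_refund

Premise 1 states O(anonymize_waiver) outright.
Premise 7 is O(wear_ppe ⊃ ¬anonymize_waiver); contrapositively O(anonymize_waiver ⊃ ¬wear_ppe). Since O(anonymize_waiver) holds, K gives O(¬wear_ppe).
Premise 6 is O(¬sign_prescription ⊃ wear_ppe); contrapositively O(¬wear_ppe ⊃ sign_prescription). Since O(¬wear_ppe) holds, K gives O(sign_prescription).
From O(sign_prescription) and premise 9, O(sign_prescription ⊃ ¬validate_transcript), we obtain O(¬validate_transcript).
The contrapositive of premise 2 (O(sign_claim ⊃ validate_transcript)) is O(¬validate_transcript ⊃ ¬sign_claim), and O(¬validate_transcript) is already established, so O(¬sign_claim).
The contrapositive of premise 3 (O(notify_kin ⊃ sign_claim)) is O(¬sign_claim ⊃ ¬notify_kin), and O(¬sign_claim) is already established, so O(¬notify_kin).
Premise 11 is O(¬issue_refund ⊃ notify_kin); contrapositively O(¬notify_kin ⊃ issue_refund). Since O(¬notify_kin) holds, K gives O(issue_refund).
So O(issue_refund) holds — issue_refund is obligatory. None of the other listed options is made obligatory by any chain of premises.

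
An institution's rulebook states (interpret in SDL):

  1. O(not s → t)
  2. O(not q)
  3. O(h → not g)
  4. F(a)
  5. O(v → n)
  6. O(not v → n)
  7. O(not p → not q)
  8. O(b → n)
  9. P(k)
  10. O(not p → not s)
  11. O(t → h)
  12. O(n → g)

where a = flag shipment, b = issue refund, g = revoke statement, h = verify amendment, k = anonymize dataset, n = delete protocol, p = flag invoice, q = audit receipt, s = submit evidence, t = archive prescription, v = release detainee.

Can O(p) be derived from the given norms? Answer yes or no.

Yes

Premises 6 and 5 are O(not v → n) and O(v → n); every ideal world satisfies not v or v, so in either case n holds — hence O(n).
Applying K to premise 12 (O(n → g)) and O(n) yields O(g).
Premise 3, O(h → not g), contraposes to O(g → not h); with O(g) we get O(not h).
Premise 11 is O(t → h); contrapositively O(not h → not t). Since O(not h) holds, K gives O(not t).
Premise 1 is O(not s → t); contrapositively O(not t → s). Since O(not t) holds, K gives O(s).
The contrapositive of premise 10 (O(not p → not s)) is O(s → p), and O(s) is already established, so O(p).
Premises 2, 4, 7, 8, 9 do not contribute to this derivation.
So O(p) follows.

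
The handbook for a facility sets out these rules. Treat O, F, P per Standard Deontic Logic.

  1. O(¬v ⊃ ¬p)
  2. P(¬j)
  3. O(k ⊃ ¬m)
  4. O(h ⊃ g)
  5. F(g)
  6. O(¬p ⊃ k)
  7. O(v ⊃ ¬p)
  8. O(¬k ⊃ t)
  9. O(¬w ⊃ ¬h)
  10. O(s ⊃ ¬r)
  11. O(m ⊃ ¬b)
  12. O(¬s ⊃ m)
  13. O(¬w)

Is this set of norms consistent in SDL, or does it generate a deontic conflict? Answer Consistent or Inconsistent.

Consistent

Premise 4 is O(h ⊃ g), but O(h) is not derivable from the premises, so it does not yield O(g).
So O(g) is not derivable, and the apparent clash with O(¬g) does not arise.
A world satisfying every obligation exists (e.g. b=false, g=false, h=false, j=false, k=true, m=false, p=false, r=false, s=true, t=false, v=false, w=false); no atom is both obligatory and forbidden, so the set is consistent.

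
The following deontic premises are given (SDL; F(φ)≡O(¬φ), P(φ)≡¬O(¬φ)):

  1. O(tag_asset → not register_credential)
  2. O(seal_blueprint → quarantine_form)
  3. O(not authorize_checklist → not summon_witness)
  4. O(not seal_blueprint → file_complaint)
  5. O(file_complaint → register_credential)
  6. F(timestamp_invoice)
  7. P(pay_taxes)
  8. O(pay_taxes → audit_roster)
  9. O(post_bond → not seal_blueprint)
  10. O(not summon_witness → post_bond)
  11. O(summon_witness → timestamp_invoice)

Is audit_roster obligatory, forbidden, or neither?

Neither

Premise 8 is O(pay_taxes → audit_roster), but O(pay_taxes) is not derivable from the premises (the permission P(pay_taxes) asserts only not O(not pay_taxes), not O(pay_taxes)), so it does not yield O(audit_roster).
No premise or chain of K-axiom applications forces O(audit_roster), and none forces O(not audit_roster). So audit_roster is neither obligatory nor forbidden under these norms.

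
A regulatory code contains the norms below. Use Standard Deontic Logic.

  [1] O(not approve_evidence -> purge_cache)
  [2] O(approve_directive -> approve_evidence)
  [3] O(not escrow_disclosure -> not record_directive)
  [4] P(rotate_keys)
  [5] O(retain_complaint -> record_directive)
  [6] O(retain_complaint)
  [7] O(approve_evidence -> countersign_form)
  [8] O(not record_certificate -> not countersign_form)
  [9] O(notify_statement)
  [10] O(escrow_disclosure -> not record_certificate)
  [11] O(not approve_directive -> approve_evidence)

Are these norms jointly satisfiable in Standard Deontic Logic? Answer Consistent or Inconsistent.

Inconsistent

Premises 2 and 11 are O(approve_directive -> approve_evidence) and O(not approve_directive -> approve_evidence); every ideal world satisfies approve_directive or not approve_directive, so in either case approve_evidence holds — hence O(approve_evidence).
Premise 7 is O(approve_evidence -> countersign_form); since O(approve_evidence), deontic closure gives O(countersign_form).
Premise 8 is O(not record_certificate -> not countersign_form); contrapositively O(countersign_form -> record_certificate). Since O(countersign_form) holds, K gives O(record_certificate).
Premise 10, O(escrow_disclosure -> not record_certificate), contraposes to O(record_certificate -> not escrow_disclosure); with O(record_certificate) we get O(not escrow_disclosure).
Premise 3 is O(not escrow_disclosure -> not record_directive); since O(not escrow_disclosure), deontic closure gives O(not record_directive).
Premise 5 is O(retain_complaint -> record_directive); contrapositively O(not record_directive -> not retain_complaint). Since O(not record_directive) holds, K gives O(not retain_complaint).
But premise 6 directly asserts O(retain_complaint).
We now have both O(not retain_complaint) and O(retain_complaint) — retain_complaint is simultaneously obligatory and forbidden, violating the D-axiom.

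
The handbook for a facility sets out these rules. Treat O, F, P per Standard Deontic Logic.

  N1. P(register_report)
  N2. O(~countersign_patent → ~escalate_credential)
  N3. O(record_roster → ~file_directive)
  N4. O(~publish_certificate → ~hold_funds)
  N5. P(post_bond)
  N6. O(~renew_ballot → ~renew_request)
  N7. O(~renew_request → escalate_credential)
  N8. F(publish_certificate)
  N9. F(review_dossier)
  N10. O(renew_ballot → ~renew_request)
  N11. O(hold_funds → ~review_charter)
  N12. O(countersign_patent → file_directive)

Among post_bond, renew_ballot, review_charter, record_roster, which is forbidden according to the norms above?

record_roster

By case analysis on ~renew_ballot: premise 6 gives O(~renew_ballot → ~renew_request) and premise 10 gives O(renew_ballot → ~renew_request), so O(~renew_request) either way.
Applying K to premise 7 (O(~renew_request → escalate_credential)) and O(~renew_request) yields O(escalate_credential).
The contrapositive of premise 2 (O(~countersign_patent → ~escalate_credential)) is O(escalate_credential → countersign_patent), and O(escalate_credential) is already established, so O(countersign_patent).
From O(countersign_patent) and premise 12, O(countersign_patent → file_directive), we obtain O(file_directive).
Premise 3 is O(record_roster → ~file_directive); contrapositively O(file_directive → ~record_roster). Since O(file_directive) holds, K gives O(~record_roster).
So O(~record_roster) holds, i.e. record_roster is forbidden. None of the other listed options is forbidden under the premises.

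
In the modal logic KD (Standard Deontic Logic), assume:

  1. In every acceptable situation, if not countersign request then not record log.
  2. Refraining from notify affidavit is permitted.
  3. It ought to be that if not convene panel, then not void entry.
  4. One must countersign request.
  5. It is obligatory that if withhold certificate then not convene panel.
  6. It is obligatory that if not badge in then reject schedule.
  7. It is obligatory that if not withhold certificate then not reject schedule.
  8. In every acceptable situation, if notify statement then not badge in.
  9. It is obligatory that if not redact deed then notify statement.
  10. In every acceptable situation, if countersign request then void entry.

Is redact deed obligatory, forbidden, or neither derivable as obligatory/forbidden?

Obligatory

Premise 4 states O(countersign_request) outright.
From O(countersign_request) and premise 10, O(countersign_request → void_entry), we obtain O(void_entry).
Premise 3, O(¬convene_panel → ¬void_entry), contraposes to O(void_entry → convene_panel); with O(void_entry) we get O(convene_panel).
The contrapositive of premise 5 (O(withhold_certificate → ¬convene_panel)) is O(convene_panel → ¬withhold_certificate), and O(convene_panel) is already established, so O(¬withhold_certificate).
Applying K to premise 7 (O(¬withhold_certificate → ¬reject_schedule)) and O(¬withhold_certificate) yields O(¬reject_schedule).
Premise 6 is O(¬badge_in → reject_schedule); contrapositively O(¬reject_schedule → badge_in). Since O(¬reject_schedule) holds, K gives O(badge_in).
Premise 8 is O(notify_statement → ¬badge_in); contrapositively O(badge_in → ¬notify_statement). Since O(badge_in) holds, K gives O(¬notify_statement).
The contrapositive of premise 9 (O(¬redact_deed → notify_statement)) is O(¬notify_statement → redact_deed), and O(¬notify_statement) is already established, so O(redact_deed).
Premises 1, 2 do not contribute to this derivation.
Hence redact_deed is obligatory.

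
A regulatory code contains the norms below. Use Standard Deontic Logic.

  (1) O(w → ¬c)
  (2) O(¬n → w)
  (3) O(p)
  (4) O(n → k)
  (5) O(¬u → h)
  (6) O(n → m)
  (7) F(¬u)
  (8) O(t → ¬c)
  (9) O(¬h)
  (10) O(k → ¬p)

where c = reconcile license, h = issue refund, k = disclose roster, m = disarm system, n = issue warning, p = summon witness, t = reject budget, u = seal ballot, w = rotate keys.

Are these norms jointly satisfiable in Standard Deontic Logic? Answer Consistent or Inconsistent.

Consistent

Premise 5 is O(¬u → h), but O(¬u) is not derivable from the premises, so it does not yield O(h).
So O(h) is not derivable, and the apparent clash with O(¬h) does not arise.
A world satisfying every obligation exists (e.g. c=false, h=false, k=false, m=false, n=false, p=true, t=false, u=true, w=true); no atom is both obligatory and forbidden, so the set is consistent.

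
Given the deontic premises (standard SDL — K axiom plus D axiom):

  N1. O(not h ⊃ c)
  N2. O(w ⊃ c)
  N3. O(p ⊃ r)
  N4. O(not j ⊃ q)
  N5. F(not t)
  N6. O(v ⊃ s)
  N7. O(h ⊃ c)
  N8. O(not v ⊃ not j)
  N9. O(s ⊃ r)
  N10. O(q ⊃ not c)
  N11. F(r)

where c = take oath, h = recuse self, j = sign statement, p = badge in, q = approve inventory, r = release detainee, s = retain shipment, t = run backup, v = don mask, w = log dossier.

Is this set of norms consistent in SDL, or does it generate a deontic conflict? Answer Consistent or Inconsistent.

By case analysis on not h: premise 1 gives O(not h ⊃ c) and premise 7 gives O(h ⊃ c), so O(c) either way.
The contrapositive of premise 10 (O(q ⊃ not c)) is O(c ⊃ not q), and O(c) is already established, so O(not q).
The contrapositive of premise 4 (O(not j ⊃ q)) is O(not q ⊃ j), and O(not q) is already established, so O(j).
Premise 8 is O(not v ⊃ not j); contrapositively O(j ⊃ v). Since O(j) holds, K gives O(v).
With premise 6, O(v ⊃ s), the K-axiom yields O(s).
Applying K to premise 9 (O(s ⊃ r)) and O(s) yields O(r).
However, F(r) at premise 11 amounts to O(not r).
We now have both O(r) and O(not r) — r is simultaneously obligatory and forbidden, violating the D-axiom.

Inconsistent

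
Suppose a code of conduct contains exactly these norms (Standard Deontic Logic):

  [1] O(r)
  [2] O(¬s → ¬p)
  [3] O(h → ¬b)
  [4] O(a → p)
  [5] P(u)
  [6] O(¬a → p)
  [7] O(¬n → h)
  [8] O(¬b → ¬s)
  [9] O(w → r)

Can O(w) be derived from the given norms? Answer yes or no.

No

Premise 9 is O(w → r); even if O(r) held, inferring O(w) would be affirming the consequent — invalid.
No other premise forces O(w). An ideal world satisfying every premise can still have w false, so O(w) is not derivable.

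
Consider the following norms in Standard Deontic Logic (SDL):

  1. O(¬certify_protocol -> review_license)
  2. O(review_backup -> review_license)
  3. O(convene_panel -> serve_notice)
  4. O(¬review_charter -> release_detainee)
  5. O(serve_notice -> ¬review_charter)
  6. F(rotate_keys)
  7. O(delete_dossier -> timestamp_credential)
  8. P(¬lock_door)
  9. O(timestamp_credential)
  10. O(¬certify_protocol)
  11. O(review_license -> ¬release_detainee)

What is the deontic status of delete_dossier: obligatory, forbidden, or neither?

Neither

Premise 7 is O(delete_dossier -> timestamp_credential); even if O(timestamp_credential) held, inferring O(delete_dossier) would be affirming the consequent — invalid.
No premise or chain of K-axiom applications forces O(delete_dossier), and none forces O(¬delete_dossier). So delete_dossier is neither obligatory nor forbidden under these norms.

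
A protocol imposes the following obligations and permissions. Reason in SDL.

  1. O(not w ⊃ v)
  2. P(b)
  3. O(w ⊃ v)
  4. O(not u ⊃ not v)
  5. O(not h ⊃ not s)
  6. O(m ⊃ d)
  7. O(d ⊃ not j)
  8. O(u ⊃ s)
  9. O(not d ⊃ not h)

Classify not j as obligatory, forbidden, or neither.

Obligatory

Premises 1 and 3 cover both cases: O(not w ⊃ v) and O(w ⊃ v). Since not w ∨ w is a tautology, O(v) follows.
Premise 4, O(not u ⊃ not v), contraposes to O(v ⊃ u); with O(v) we get O(u).
Premise 8 is O(u ⊃ s); since O(u), deontic closure gives O(s).
The contrapositive of premise 5 (O(not h ⊃ not s)) is O(s ⊃ h), and O(s) is already established, so O(h).
The contrapositive of premise 9 (O(not d ⊃ not h)) is O(h ⊃ d), and O(h) is already established, so O(d).
With premise 7, O(d ⊃ not j), the K-axiom yields O(not j).
Premises 2, 6 do not contribute to this derivation.
Hence not j is obligatory.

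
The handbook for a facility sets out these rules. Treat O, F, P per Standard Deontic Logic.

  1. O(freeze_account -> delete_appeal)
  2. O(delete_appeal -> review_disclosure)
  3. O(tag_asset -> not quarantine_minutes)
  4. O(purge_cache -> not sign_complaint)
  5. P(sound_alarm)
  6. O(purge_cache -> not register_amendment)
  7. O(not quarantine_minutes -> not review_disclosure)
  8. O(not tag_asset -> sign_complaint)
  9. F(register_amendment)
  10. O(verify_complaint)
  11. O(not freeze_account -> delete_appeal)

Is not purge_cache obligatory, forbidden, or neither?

Obligatory

Premises 1 and 11 cover both cases: O(freeze_account -> delete_appeal) and O(not freeze_account -> delete_appeal). Since freeze_account ∨ not freeze_account is a tautology, O(delete_appeal) follows.
Applying K to premise 2 (O(delete_appeal -> review_disclosure)) and O(delete_appeal) yields O(review_disclosure).
Premise 7, O(not quarantine_minutes -> not review_disclosure), contraposes to O(review_disclosure -> quarantine_minutes); with O(review_disclosure) we get O(quarantine_minutes).
Premise 3, O(tag_asset -> not quarantine_minutes), contraposes to O(quarantine_minutes -> not tag_asset); with O(quarantine_minutes) we get O(not tag_asset).
Applying K to premise 8 (O(not tag_asset -> sign_complaint)) and O(not tag_asset) yields O(sign_complaint).
The contrapositive of premise 4 (O(purge_cache -> not sign_complaint)) is O(sign_complaint -> not purge_cache), and O(sign_complaint) is already established, so O(not purge_cache).
Premises 5, 6, 9, 10 do not contribute to this derivation.
Hence not purge_cache is obligatory.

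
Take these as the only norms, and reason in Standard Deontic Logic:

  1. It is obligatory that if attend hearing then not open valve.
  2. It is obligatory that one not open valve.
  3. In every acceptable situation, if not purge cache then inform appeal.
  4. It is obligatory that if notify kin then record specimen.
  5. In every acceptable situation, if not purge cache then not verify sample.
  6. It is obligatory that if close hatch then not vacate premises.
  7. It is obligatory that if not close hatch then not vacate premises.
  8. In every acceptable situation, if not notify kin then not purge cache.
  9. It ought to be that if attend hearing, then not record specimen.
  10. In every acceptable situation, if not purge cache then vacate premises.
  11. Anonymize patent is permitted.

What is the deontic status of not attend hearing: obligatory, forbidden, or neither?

By case analysis on ¬close_hatch: premise 7 gives O(¬close_hatch → ¬vacate_premises) and premise 6 gives O(close_hatch → ¬vacate_premises), so O(¬vacate_premises) either way.
The contrapositive of premise 10 (O(¬purge_cache → vacate_premises)) is O(¬vacate_premises → purge_cache), and O(¬vacate_premises) is already established, so O(purge_cache).
Premise 8, O(¬notify_kin → ¬purge_cache), contraposes to O(purge_cache → notify_kin); with O(purge_cache) we get O(notify_kin).
Applying K to premise 4 (O(notify_kin → record_specimen)) and O(notify_kin) yields O(record_specimen).
The contrapositive of premise 9 (O(attend_hearing → ¬record_specimen)) is O(record_specimen → ¬attend_hearing), and O(record_specimen) is already established, so O(¬attend_hearing).
Premises 1, 2, 3, 5, 11 do not contribute to this derivation.
Hence ¬attend_hearing is obligatory.

Obligatory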